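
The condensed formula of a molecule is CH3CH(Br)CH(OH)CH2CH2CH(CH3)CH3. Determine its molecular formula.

C8H17BrO

Atom tally by fragment:
  CH3 → C:1 H:3
  CH(Br) → C:1 H:1 Br:1
  CH(OH) → C:1 H:2 O:1
  CH2 → C:1 H:2
  CH2 → C:1 H:2
  CH(CH3) → C:2 H:4
  CH3 → C:1 H:3
Element totals:
  C: 8
  H: 17
  Br: 1
  O: 1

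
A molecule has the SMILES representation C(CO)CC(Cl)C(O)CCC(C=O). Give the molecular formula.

C9H17ClO3

Atom tally by fragment:
  HOCH2CH2 → C:2 H:5 O:1
  CH2 → C:1 H:2
  CH(Cl) → C:1 H:1 Cl:1
  CH(OH) → C:1 H:2 O:1
  CH2 → C:1 H:2
  CH2 → C:1 H:2
  CH2CHO → C:2 H:3 O:1
Element totals:
  C: 9
  H: 17
  Cl: 1
  O: 3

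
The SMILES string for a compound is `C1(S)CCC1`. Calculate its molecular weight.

Atom tally by fragment:
  cyclobutane ring core → C:4 H:8
  (− 1 ring H displaced by substituents)
  + SH → S:1 H:1
Element totals:
  C: 4
  H: 8
  S: 1
Molecular formula: C4H8S.
  M = 4(12.011) + 8(1.008) + 32.06
    = 48.044 + 8.064 + 32.060 = 88.168

88.17 g/mol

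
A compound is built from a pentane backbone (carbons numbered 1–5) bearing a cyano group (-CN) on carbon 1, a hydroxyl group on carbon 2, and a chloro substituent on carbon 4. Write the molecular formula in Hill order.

Atom tally by fragment:
  NCCH2 → C:2 H:2 N:1
  CH(OH) → C:1 H:2 O:1
  CH2 → C:1 H:2
  CH(Cl) → C:1 H:1 Cl:1
  CH3 → C:1 H:3
Element totals:
  C: 6
  H: 10
  Cl: 1
  N: 1
  O: 1

C6H10ClNO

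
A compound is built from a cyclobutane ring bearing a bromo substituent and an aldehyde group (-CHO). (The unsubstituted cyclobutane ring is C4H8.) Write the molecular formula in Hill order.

C5H7BrO

Atom tally by fragment:
  cyclobutane ring core → C:4 H:8
  (− 2 ring H displaced by substituents)
  + Br → Br:1
  + CHO → C:1 H:1 O:1
Element totals:
  C: 5
  H: 7
  Br: 1
  O: 1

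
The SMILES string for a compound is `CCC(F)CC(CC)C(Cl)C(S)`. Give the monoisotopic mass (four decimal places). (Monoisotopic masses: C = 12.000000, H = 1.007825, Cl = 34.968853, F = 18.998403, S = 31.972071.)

Atom tally by fragment:
  CH3 → C:1 H:3
  CH2 → C:1 H:2
  CH(F) → C:1 H:1 F:1
  CH2 → C:1 H:2
  CH(C2H5) → C:3 H:6
  CH(Cl) → C:1 H:1 Cl:1
  CH2SH → C:1 H:3 S:1
Element totals:
  C: 9
  H: 18
  Cl: 1
  F: 1
  S: 1
Molecular formula: C9H18ClFS.
  M = 9(12.0) + 18(1.007825) + 34.968853 + 18.998403 + 31.972071
    = 108.000000 + 18.140850 + 34.968853 + 18.998403 + 31.972071 = 212.080177

212.0802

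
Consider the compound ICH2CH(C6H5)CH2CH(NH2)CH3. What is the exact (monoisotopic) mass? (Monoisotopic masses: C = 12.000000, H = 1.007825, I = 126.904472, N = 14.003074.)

289.0327

Element totals:
  C: 11
  H: 16
  I: 1
  N: 1
Molecular formula: C11H16IN.
  M = 11(12.0) + 16(1.007825) + 126.904472 + 14.003074
    = 132.000000 + 16.125200 + 126.904472 + 14.003074 = 289.032746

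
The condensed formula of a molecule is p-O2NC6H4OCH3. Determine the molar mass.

Atom tally by fragment:
  benzene ring core → C:6 H:6
  (− 2 ring H displaced by substituents)
  + NO2 → N:1 O:2
  + OCH3 → C:1 H:3 O:1
Element totals:
  C: 7
  H: 7
  N: 1
  O: 3
Molecular formula: C7H7NO3.
  M = 7(12.011) + 7(1.008) + 14.007 + 3(15.999)
    = 84.077 + 7.056 + 14.007 + 47.997 = 153.137

153.14 g/mol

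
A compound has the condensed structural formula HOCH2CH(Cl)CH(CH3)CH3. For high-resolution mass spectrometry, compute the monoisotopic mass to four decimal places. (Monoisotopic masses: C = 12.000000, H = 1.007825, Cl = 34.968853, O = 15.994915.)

122.0498

Atom tally by fragment:
  HOCH2 → C:1 H:3 O:1
  CH(Cl) → C:1 H:1 Cl:1
  CH(CH3) → C:2 H:4
  CH3 → C:1 H:3
Element totals:
  C: 5
  H: 11
  Cl: 1
  O: 1
Molecular formula: C5H11ClO.
  M = 5(12.0) + 11(1.007825) + 34.968853 + 15.994915
    = 60.000000 + 11.086075 + 34.968853 + 15.994915 = 122.049843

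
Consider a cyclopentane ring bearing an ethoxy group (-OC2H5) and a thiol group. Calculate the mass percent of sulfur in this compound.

Atom tally by fragment:
  cyclopentane ring core → C:5 H:10
  (− 2 ring H displaced by substituents)
  + OC2H5 → C:2 H:5 O:1
  + SH → S:1 H:1
Element totals:
  C: 7
  H: 14
  O: 1
  S: 1
Molecular formula: C7H14OS.
Molar mass = 146.248 g/mol.
Mass from S: 1 × 32.06 = 32.060 g/mol.
%S = 32.060 / 146.248 × 100 = 21.92%.

21.92%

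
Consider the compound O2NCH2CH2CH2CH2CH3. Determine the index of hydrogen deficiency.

Element totals:
  C: 5
  H: 11
  N: 1
  O: 2
Molecular formula: C5H11NO2.
DoU = (2C + 2 + N − H − X) / 2 = (2·5 + 2 + 1 − 11 − 0) / 2 = 1.

1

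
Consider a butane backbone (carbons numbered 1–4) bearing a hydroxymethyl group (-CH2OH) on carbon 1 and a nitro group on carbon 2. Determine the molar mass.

133.15 g/mol

Atom tally by fragment:
  HOCH2CH2 → C:2 H:5 O:1
  CH(NO2) → C:1 H:1 N:1 O:2
  CH2 → C:1 H:2
  CH3 → C:1 H:3
Element totals:
  C: 5
  H: 11
  N: 1
  O: 3
Molecular formula: C5H11NO3.
  M = 5(12.011) + 11(1.008) + 14.007 + 3(15.999)
    = 60.055 + 11.088 + 14.007 + 47.997 = 133.147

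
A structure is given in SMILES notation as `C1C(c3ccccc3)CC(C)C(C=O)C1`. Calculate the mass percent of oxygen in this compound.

Atom tally by fragment:
  cyclohexane ring core → C:6 H:12
  (− 3 ring H displaced by substituents)
  + C6H5 → C:6 H:5
  + CH3 → C:1 H:3
  + CHO → C:1 H:1 O:1
Element totals:
  C: 14
  H: 18
  O: 1
Molecular formula: C14H18O.
Molar mass = 202.297 g/mol.
Mass from O: 1 × 15.999 = 15.999 g/mol.
%O = 15.999 / 202.297 × 100 = 7.91%.

7.91%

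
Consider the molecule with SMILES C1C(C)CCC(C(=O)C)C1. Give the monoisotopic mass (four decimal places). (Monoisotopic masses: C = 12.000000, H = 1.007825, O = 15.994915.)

Atom tally by fragment:
  cyclohexane ring core → C:6 H:12
  (− 2 ring H displaced by substituents)
  + CH3 → C:1 H:3
  + COCH3 → C:2 H:3 O:1
Element totals:
  C: 9
  H: 16
  O: 1
Molecular formula: C9H16O.
  M = 9(12.0) + 16(1.007825) + 15.994915
    = 108.000000 + 16.125200 + 15.994915 = 140.120115

140.1201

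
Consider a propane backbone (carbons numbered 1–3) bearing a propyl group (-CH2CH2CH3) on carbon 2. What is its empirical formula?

C3H7

Atom tally by fragment:
  CH3 → C:1 H:3
  CH(CH2CH2CH3) → C:4 H:8
  CH3 → C:1 H:3
Element totals:
  C: 6
  H: 14
Molecular formula: C6H14.
gcd of subscripts = 2; dividing each by 2:
  C: 6/2 = 3
  H: 14/2 = 7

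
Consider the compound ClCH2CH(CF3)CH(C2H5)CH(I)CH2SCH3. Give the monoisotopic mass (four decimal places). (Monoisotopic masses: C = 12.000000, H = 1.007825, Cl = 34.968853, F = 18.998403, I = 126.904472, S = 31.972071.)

Atom tally by fragment:
  ClCH2 → C:1 H:2 Cl:1
  CH(CF3) → C:2 H:1 F:3
  CH(C2H5) → C:3 H:6
  CH(I) → C:1 H:1 I:1
  CH2SCH3 → C:2 H:5 S:1
Element totals:
  C: 9
  H: 15
  Cl: 1
  F: 3
  I: 1
  S: 1
Molecular formula: C9H15ClF3IS.
  M = 9(12.0) + 15(1.007825) + 34.968853 + 3(18.998403) + 126.904472 + 31.972071
    = 108.000000 + 15.117375 + 34.968853 + 56.995209 + 126.904472 + 31.972071 = 373.957980

373.9580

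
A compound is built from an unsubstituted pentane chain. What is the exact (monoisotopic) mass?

72.0939

Atom tally by fragment:
  CH3 → C:1 H:3
  CH2 → C:1 H:2
  CH2 → C:1 H:2
  CH2 → C:1 H:2
  CH3 → C:1 H:3
Element totals:
  C: 5
  H: 12
Molecular formula: C5H12.
  M = 5(12.0) + 12(1.007825)
    = 60.000000 + 12.093900 = 72.093900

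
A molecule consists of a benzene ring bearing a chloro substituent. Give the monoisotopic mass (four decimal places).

Atom tally by fragment:
  benzene ring core → C:6 H:6
  (− 1 ring H displaced by substituents)
  + Cl → Cl:1
Element totals:
  C: 6
  H: 5
  Cl: 1
Molecular formula: C6H5Cl.
  M = 6(12.0) + 5(1.007825) + 34.968853
    = 72.000000 + 5.039125 + 34.968853 = 112.007978

112.0080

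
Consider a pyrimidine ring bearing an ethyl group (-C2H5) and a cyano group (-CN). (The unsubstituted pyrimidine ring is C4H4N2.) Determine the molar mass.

133.15 g/mol

Atom tally by fragment:
  pyrimidine ring core → C:4 H:4 N:2
  (− 2 ring H displaced by substituents)
  + C2H5 → C:2 H:5
  + CN → C:1 N:1
Element totals:
  C: 7
  H: 7
  N: 3
Molecular formula: C7H7N3.
  M = 7(12.011) + 7(1.008) + 3(14.007)
    = 84.077 + 7.056 + 42.021 = 133.154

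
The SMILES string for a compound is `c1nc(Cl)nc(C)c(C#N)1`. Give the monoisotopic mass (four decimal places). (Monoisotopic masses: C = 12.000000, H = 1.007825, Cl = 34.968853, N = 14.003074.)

153.0094

Atom tally by fragment:
  pyrimidine ring core → C:4 H:4 N:2
  (− 3 ring H displaced by substituents)
  + Cl → Cl:1
  + CH3 → C:1 H:3
  + CN → C:1 N:1
Element totals:
  C: 6
  H: 4
  Cl: 1
  N: 3
Molecular formula: C6H4ClN3.
  M = 6(12.0) + 4(1.007825) + 34.968853 + 3(14.003074)
    = 72.000000 + 4.031300 + 34.968853 + 42.009222 = 153.009375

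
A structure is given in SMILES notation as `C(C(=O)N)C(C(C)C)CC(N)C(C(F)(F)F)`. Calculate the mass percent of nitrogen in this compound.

11.66%

Atom tally by fragment:
  H2NOCCH2 → C:2 H:4 O:1 N:1
  CH(CH(CH3)2) → C:4 H:8
  CH2 → C:1 H:2
  CH(NH2) → C:1 H:3 N:1
  CH2CF3 → C:2 H:2 F:3
Element totals:
  C: 10
  H: 19
  F: 3
  N: 2
  O: 1
Molecular formula: C10H19F3N2O.
Molar mass = 240.269 g/mol.
Mass from N: 2 × 14.007 = 28.014 g/mol.
%N = 28.014 / 240.269 × 100 = 11.66%.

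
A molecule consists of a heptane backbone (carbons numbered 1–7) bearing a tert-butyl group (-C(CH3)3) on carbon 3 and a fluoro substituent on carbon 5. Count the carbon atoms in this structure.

11

Atom tally by fragment:
  CH3 → C:1 H:3
  CH2 → C:1 H:2
  CH(C(CH3)3) → C:5 H:10
  CH2 → C:1 H:2
  CH(F) → C:1 H:1 F:1
  CH2 → C:1 H:2
  CH3 → C:1 H:3
Element totals:
  C: 11
  H: 23
  F: 1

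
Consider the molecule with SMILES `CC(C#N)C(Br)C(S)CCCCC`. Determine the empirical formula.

C10H18BrNS

Atom tally by fragment:
  CH3 → C:1 H:3
  CH(CN) → C:2 H:1 N:1
  CH(Br) → C:1 H:1 Br:1
  CH(SH) → C:1 H:2 S:1
  CH2 → C:1 H:2
  CH2 → C:1 H:2
  CH2 → C:1 H:2
  CH2 → C:1 H:2
  CH3 → C:1 H:3
Element totals:
  C: 10
  H: 18
  Br: 1
  N: 1
  S: 1
Molecular formula: C10H18BrNS.
gcd of subscripts (1, 10, 18, 1, 1) = 1, so the empirical formula equals the molecular formula.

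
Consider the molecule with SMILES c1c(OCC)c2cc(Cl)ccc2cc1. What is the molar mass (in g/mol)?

206.67 g/mol

Atom tally by fragment:
  naphthalene ring system core → C:10 H:8
  (− 2 ring H displaced by substituents)
  + OC2H5 → C:2 H:5 O:1
  + Cl → Cl:1
Element totals:
  C: 12
  H: 11
  Cl: 1
  O: 1
Molecular formula: C12H11ClO.
  M = 12(12.011) + 11(1.008) + 35.45 + 15.999
    = 144.132 + 11.088 + 35.450 + 15.999 = 206.669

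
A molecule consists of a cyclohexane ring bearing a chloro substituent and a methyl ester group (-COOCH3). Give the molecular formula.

C8H13ClO2

Atom tally by fragment:
  cyclohexane ring core → C:6 H:12
  (− 2 ring H displaced by substituents)
  + Cl → Cl:1
  + COOCH3 → C:2 H:3 O:2
Element totals:
  C: 8
  H: 13
  Cl: 1
  O: 2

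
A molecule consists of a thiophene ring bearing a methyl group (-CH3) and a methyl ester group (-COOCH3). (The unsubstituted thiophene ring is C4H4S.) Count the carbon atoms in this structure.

Atom tally by fragment:
  thiophene ring core → C:4 H:4 S:1
  (− 2 ring H displaced by substituents)
  + CH3 → C:1 H:3
  + COOCH3 → C:2 H:3 O:2
Element totals:
  C: 7
  H: 8
  O: 2
  S: 1

7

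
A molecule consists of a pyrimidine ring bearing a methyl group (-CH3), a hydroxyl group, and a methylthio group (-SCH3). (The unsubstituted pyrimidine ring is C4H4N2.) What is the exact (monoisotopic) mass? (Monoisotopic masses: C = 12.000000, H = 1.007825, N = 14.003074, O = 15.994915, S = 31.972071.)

156.0357

Atom tally by fragment:
  pyrimidine ring core → C:4 H:4 N:2
  (− 3 ring H displaced by substituents)
  + CH3 → C:1 H:3
  + OH → O:1 H:1
  + SCH3 → C:1 H:3 S:1
Element totals:
  C: 6
  H: 8
  N: 2
  O: 1
  S: 1
Molecular formula: C6H8N2OS.
  M = 6(12.0) + 8(1.007825) + 2(14.003074) + 15.994915 + 31.972071
    = 72.000000 + 8.062600 + 28.006148 + 15.994915 + 31.972071 = 156.035734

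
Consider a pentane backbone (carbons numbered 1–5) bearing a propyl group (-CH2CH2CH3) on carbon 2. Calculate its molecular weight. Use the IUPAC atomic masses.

Atom tally by fragment:
  CH3 → C:1 H:3
  CH(CH2CH2CH3) → C:4 H:8
  CH2 → C:1 H:2
  CH2 → C:1 H:2
  CH3 → C:1 H:3
Element totals:
  C: 8
  H: 18
Molecular formula: C8H18.
  M = 8(12.011) + 18(1.008)
    = 96.088 + 18.144 = 114.232

114.23 g/mol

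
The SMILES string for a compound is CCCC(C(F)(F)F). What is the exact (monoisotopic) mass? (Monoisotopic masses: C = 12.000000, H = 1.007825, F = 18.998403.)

Atom tally by fragment:
  CH3 → C:1 H:3
  CH2 → C:1 H:2
  CH2 → C:1 H:2
  CH2CF3 → C:2 H:2 F:3
Element totals:
  C: 5
  H: 9
  F: 3
Molecular formula: C5H9F3.
  M = 5(12.0) + 9(1.007825) + 3(18.998403)
    = 60.000000 + 9.070425 + 56.995209 = 126.065634

126.0656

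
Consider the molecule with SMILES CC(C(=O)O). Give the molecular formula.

C3H6O2

Atom tally by fragment:
  CH3 → C:1 H:3
  CH2COOH → C:2 H:3 O:2
Element totals:
  C: 3
  H: 6
  O: 2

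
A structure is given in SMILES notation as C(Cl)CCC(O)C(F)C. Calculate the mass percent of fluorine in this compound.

Atom tally by fragment:
  ClCH2 → C:1 H:2 Cl:1
  CH2 → C:1 H:2
  CH2 → C:1 H:2
  CH(OH) → C:1 H:2 O:1
  CH(F) → C:1 H:1 F:1
  CH3 → C:1 H:3
Element totals:
  C: 6
  H: 12
  Cl: 1
  F: 1
  O: 1
Molecular formula: C6H12ClFO.
Molar mass = 154.609 g/mol.
Mass from F: 1 × 18.998 = 18.998 g/mol.
%F = 18.998 / 154.609 × 100 = 12.29%.

12.29%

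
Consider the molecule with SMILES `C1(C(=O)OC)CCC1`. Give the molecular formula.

Atom tally by fragment:
  cyclobutane ring core → C:4 H:8
  (− 1 ring H displaced by substituents)
  + COOCH3 → C:2 H:3 O:2
Element totals:
  C: 6
  H: 10
  O: 2

C6H10O2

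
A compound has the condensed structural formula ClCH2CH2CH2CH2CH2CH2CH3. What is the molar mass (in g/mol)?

134.65 g/mol

Atom tally by fragment:
  ClCH2 → C:1 H:2 Cl:1
  CH2 → C:1 H:2
  CH2 → C:1 H:2
  CH2 → C:1 H:2
  CH2 → C:1 H:2
  CH2 → C:1 H:2
  CH3 → C:1 H:3
Element totals:
  C: 7
  H: 15
  Cl: 1
Molecular formula: C7H15Cl.
  M = 7(12.011) + 15(1.008) + 35.45
    = 84.077 + 15.120 + 35.450 = 134.647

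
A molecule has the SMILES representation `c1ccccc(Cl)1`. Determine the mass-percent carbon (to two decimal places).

Atom tally by fragment:
  benzene ring core → C:6 H:6
  (− 1 ring H displaced by substituents)
  + Cl → Cl:1
Element totals:
  C: 6
  H: 5
  Cl: 1
Molecular formula: C6H5Cl.
Molar mass = 112.556 g/mol.
Mass from C: 6 × 12.011 = 72.066 g/mol.
%C = 72.066 / 112.556 × 100 = 64.03%.

64.03%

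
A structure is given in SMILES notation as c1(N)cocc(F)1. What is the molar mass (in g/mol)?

Atom tally by fragment:
  furan ring core → C:4 H:4 O:1
  (− 2 ring H displaced by substituents)
  + NH2 → N:1 H:2
  + F → F:1
Element totals:
  C: 4
  H: 4
  F: 1
  N: 1
  O: 1
Molecular formula: C4H4FNO.
  M = 4(12.011) + 4(1.008) + 18.998 + 14.007 + 15.999
    = 48.044 + 4.032 + 18.998 + 14.007 + 15.999 = 101.080

101.08 g/mol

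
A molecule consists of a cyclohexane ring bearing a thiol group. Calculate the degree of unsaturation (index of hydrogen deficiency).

Atom tally by fragment:
  cyclohexane ring core → C:6 H:12
  (− 1 ring H displaced by substituents)
  + SH → S:1 H:1
Element totals:
  C: 6
  H: 12
  S: 1
Molecular formula: C6H12S.
DoU = (2C + 2 + N − H − X) / 2 = (2·6 + 2 + 0 − 12 − 0) / 2 = 1.

1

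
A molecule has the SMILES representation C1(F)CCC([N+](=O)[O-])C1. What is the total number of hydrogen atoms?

Atom tally by fragment:
  cyclopentane ring core → C:5 H:10
  (− 2 ring H displaced by substituents)
  + F → F:1
  + NO2 → N:1 O:2
Element totals:
  C: 5
  H: 8
  F: 1
  N: 1
  O: 2

8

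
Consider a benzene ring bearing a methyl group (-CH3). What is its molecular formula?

C7H8

Atom tally by fragment:
  benzene ring core → C:6 H:6
  (− 1 ring H displaced by substituents)
  + CH3 → C:1 H:3
Element totals:
  C: 7
  H: 8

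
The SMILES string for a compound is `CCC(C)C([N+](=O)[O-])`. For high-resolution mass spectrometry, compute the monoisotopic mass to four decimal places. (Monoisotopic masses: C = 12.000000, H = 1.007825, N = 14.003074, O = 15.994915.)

Atom tally by fragment:
  CH3 → C:1 H:3
  CH2 → C:1 H:2
  CH(CH3) → C:2 H:4
  CH2NO2 → C:1 H:2 N:1 O:2
Element totals:
  C: 5
  H: 11
  N: 1
  O: 2
Molecular formula: C5H11NO2.
  M = 5(12.0) + 11(1.007825) + 14.003074 + 2(15.994915)
    = 60.000000 + 11.086075 + 14.003074 + 31.989830 = 117.078979

117.0790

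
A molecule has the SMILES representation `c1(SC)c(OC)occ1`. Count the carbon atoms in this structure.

Atom tally by fragment:
  furan ring core → C:4 H:4 O:1
  (− 2 ring H displaced by substituents)
  + SCH3 → C:1 H:3 S:1
  + OCH3 → C:1 H:3 O:1
Element totals:
  C: 6
  H: 8
  O: 2
  S: 1

6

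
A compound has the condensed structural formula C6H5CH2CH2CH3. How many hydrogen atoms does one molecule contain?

12

Atom tally by fragment:
  benzene ring core → C:6 H:6
  (− 1 ring H displaced by substituents)
  + CH2CH2CH3 → C:3 H:7
Element totals:
  C: 9
  H: 12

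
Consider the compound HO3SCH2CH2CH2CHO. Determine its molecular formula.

Element totals:
  C: 4
  H: 8
  O: 4
  S: 1

C4H8O4S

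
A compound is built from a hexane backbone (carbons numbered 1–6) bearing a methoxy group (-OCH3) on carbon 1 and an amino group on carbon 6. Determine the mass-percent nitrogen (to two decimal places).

Atom tally by fragment:
  CH3OCH2 → C:2 H:5 O:1
  CH2 → C:1 H:2
  CH2 → C:1 H:2
  CH2 → C:1 H:2
  CH2 → C:1 H:2
  CH2NH2 → C:1 H:4 N:1
Element totals:
  C: 7
  H: 17
  N: 1
  O: 1
Molecular formula: C7H17NO.
Molar mass = 131.219 g/mol.
Mass from N: 1 × 14.007 = 14.007 g/mol.
%N = 14.007 / 131.219 × 100 = 10.67%.

10.67%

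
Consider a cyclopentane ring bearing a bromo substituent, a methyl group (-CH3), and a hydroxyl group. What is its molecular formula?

Atom tally by fragment:
  cyclopentane ring core → C:5 H:10
  (− 3 ring H displaced by substituents)
  + Br → Br:1
  + CH3 → C:1 H:3
  + OH → O:1 H:1
Element totals:
  C: 6
  H: 11
  Br: 1
  O: 1

C6H11BrO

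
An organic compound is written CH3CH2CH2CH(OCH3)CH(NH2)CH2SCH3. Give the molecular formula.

C8H19NOS

Atom tally by fragment:
  CH3 → C:1 H:3
  CH2 → C:1 H:2
  CH2 → C:1 H:2
  CH(OCH3) → C:2 H:4 O:1
  CH(NH2) → C:1 H:3 N:1
  CH2SCH3 → C:2 H:5 S:1
Element totals:
  C: 8
  H: 19
  N: 1
  O: 1
  S: 1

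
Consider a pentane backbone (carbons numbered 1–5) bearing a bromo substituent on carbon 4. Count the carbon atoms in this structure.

Atom tally by fragment:
  CH3 → C:1 H:3
  CH2 → C:1 H:2
  CH2 → C:1 H:2
  CH(Br) → C:1 H:1 Br:1
  CH3 → C:1 H:3
Element totals:
  C: 5
  H: 11
  Br: 1

5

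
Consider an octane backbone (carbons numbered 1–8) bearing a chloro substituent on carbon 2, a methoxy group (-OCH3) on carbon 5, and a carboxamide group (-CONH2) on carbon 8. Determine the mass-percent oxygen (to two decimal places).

Atom tally by fragment:
  CH3 → C:1 H:3
  CH(Cl) → C:1 H:1 Cl:1
  CH2 → C:1 H:2
  CH2 → C:1 H:2
  CH(OCH3) → C:2 H:4 O:1
  CH2 → C:1 H:2
  CH2 → C:1 H:2
  CH2CONH2 → C:2 H:4 O:1 N:1
Element totals:
  C: 10
  H: 20
  Cl: 1
  N: 1
  O: 2
Molecular formula: C10H20ClNO2.
Molar mass = 221.725 g/mol.
Mass from O: 2 × 15.999 = 31.998 g/mol.
%O = 31.998 / 221.725 × 100 = 14.43%.

14.43%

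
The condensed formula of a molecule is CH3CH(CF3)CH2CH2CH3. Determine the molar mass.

140.15 g/mol

Atom tally by fragment:
  CH3 → C:1 H:3
  CH(CF3) → C:2 H:1 F:3
  CH2 → C:1 H:2
  CH2 → C:1 H:2
  CH3 → C:1 H:3
Element totals:
  C: 6
  H: 11
  F: 3
Molecular formula: C6H11F3.
  M = 6(12.011) + 11(1.008) + 3(18.998)
    = 72.066 + 11.088 + 56.994 = 140.148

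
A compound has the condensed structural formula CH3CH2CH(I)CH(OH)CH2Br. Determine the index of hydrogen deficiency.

Atom tally by fragment:
  CH3 → C:1 H:3
  CH2 → C:1 H:2
  CH(I) → C:1 H:1 I:1
  CH(OH) → C:1 H:2 O:1
  CH2Br → C:1 H:2 Br:1
Element totals:
  C: 5
  H: 10
  Br: 1
  I: 1
  O: 1
Molecular formula: C5H10BrIO.
DoU = (2C + 2 + N − H − X) / 2 = (2·5 + 2 + 0 − 10 − 2) / 2 = 0.

0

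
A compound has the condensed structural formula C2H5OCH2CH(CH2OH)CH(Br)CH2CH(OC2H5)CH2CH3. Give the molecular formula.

Element totals:
  C: 12
  H: 25
  Br: 1
  O: 3

C12H25BrO3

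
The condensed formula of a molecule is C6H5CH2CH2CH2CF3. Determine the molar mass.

188.19 g/mol

Element totals:
  C: 10
  H: 11
  F: 3
Molecular formula: C10H11F3.
  M = 10(12.011) + 11(1.008) + 3(18.998)
    = 120.110 + 11.088 + 56.994 = 188.192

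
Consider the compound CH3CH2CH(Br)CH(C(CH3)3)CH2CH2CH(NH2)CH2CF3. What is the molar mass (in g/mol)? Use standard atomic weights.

332.25 g/mol

Element totals:
  C: 13
  H: 25
  Br: 1
  F: 3
  N: 1
Molecular formula: C13H25BrF3N.
  M = 13(12.011) + 25(1.008) + 79.904 + 3(18.998) + 14.007
    = 156.143 + 25.200 + 79.904 + 56.994 + 14.007 = 332.248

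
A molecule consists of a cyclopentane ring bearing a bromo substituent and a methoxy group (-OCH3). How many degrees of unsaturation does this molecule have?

1

Atom tally by fragment:
  cyclopentane ring core → C:5 H:10
  (− 2 ring H displaced by substituents)
  + Br → Br:1
  + OCH3 → C:1 H:3 O:1
Element totals:
  C: 6
  H: 11
  Br: 1
  O: 1
Molecular formula: C6H11BrO.
DoU = (2C + 2 + N − H − X) / 2 = (2·6 + 2 + 0 − 11 − 1) / 2 = 1.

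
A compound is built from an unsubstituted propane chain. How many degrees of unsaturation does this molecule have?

Atom tally by fragment:
  CH3 → C:1 H:3
  CH2 → C:1 H:2
  CH3 → C:1 H:3
Element totals:
  C: 3
  H: 8
Molecular formula: C3H8.
DoU = (2C + 2 + N − H − X) / 2 = (2·3 + 2 + 0 − 8 − 0) / 2 = 0.

0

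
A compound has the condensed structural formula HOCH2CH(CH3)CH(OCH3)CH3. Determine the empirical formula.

C3H7O

Atom tally by fragment:
  HOCH2 → C:1 H:3 O:1
  CH(CH3) → C:2 H:4
  CH(OCH3) → C:2 H:4 O:1
  CH3 → C:1 H:3
Element totals:
  C: 6
  H: 14
  O: 2
Molecular formula: C6H14O2.
gcd of subscripts = 2; dividing each by 2:
  C: 6/2 = 3
  H: 14/2 = 7
  O: 2/2 = 1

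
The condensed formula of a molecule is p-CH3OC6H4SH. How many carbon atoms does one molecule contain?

Element totals:
  C: 7
  H: 8
  O: 1
  S: 1

7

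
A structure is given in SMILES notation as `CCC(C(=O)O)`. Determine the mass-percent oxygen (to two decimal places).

Atom tally by fragment:
  CH3 → C:1 H:3
  CH2 → C:1 H:2
  CH2COOH → C:2 H:3 O:2
Element totals:
  C: 4
  H: 8
  O: 2
Molecular formula: C4H8O2.
Molar mass = 88.106 g/mol.
Mass from O: 2 × 15.999 = 31.998 g/mol.
%O = 31.998 / 88.106 × 100 = 36.32%.

36.32%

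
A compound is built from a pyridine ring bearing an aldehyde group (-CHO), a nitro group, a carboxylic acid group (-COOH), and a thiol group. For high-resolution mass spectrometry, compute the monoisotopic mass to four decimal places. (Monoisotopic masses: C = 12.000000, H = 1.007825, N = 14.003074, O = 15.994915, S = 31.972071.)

227.9841

Atom tally by fragment:
  pyridine ring core → C:5 H:5 N:1
  (− 4 ring H displaced by substituents)
  + CHO → C:1 H:1 O:1
  + NO2 → N:1 O:2
  + COOH → C:1 H:1 O:2
  + SH → S:1 H:1
Element totals:
  C: 7
  H: 4
  N: 2
  O: 5
  S: 1
Molecular formula: C7H4N2O5S.
  M = 7(12.0) + 4(1.007825) + 2(14.003074) + 5(15.994915) + 31.972071
    = 84.000000 + 4.031300 + 28.006148 + 79.974575 + 31.972071 = 227.984094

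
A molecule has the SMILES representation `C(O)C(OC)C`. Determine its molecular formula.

Atom tally by fragment:
  HOCH2 → C:1 H:3 O:1
  CH(OCH3) → C:2 H:4 O:1
  CH3 → C:1 H:3
Element totals:
  C: 4
  H: 10
  O: 2

C4H10O2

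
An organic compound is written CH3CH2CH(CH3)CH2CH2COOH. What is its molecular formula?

Atom tally by fragment:
  CH3 → C:1 H:3
  CH2 → C:1 H:2
  CH(CH3) → C:2 H:4
  CH2 → C:1 H:2
  CH2COOH → C:2 H:3 O:2
Element totals:
  C: 7
  H: 14
  O: 2

C7H14O2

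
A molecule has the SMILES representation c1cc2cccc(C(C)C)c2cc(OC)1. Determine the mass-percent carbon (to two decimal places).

Atom tally by fragment:
  naphthalene ring system core → C:10 H:8
  (− 2 ring H displaced by substituents)
  + CH(CH3)2 → C:3 H:7
  + OCH3 → C:1 H:3 O:1
Element totals:
  C: 14
  H: 16
  O: 1
Molecular formula: C14H16O.
Molar mass = 200.281 g/mol.
Mass from C: 14 × 12.011 = 168.154 g/mol.
%C = 168.154 / 200.281 × 100 = 83.96%.

83.96%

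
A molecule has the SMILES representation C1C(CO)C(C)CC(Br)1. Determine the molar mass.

Atom tally by fragment:
  cyclopentane ring core → C:5 H:10
  (− 3 ring H displaced by substituents)
  + CH2OH → C:1 H:3 O:1
  + CH3 → C:1 H:3
  + Br → Br:1
Element totals:
  C: 7
  H: 13
  Br: 1
  O: 1
Molecular formula: C7H13BrO.
  M = 7(12.011) + 13(1.008) + 79.904 + 15.999
    = 84.077 + 13.104 + 79.904 + 15.999 = 193.084

193.08 g/mol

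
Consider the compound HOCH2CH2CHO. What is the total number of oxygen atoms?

2

Atom tally by fragment:
  HOCH2 → C:1 H:3 O:1
  CH2CHO → C:2 H:3 O:1
Element totals:
  C: 3
  H: 6
  O: 2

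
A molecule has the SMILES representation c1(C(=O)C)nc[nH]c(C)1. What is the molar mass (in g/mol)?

124.14 g/mol

Atom tally by fragment:
  imidazole ring core → C:3 H:4 N:2
  (− 2 ring H displaced by substituents)
  + COCH3 → C:2 H:3 O:1
  + CH3 → C:1 H:3
Element totals:
  C: 6
  H: 8
  N: 2
  O: 1
Molecular formula: C6H8N2O.
  M = 6(12.011) + 8(1.008) + 2(14.007) + 15.999
    = 72.066 + 8.064 + 28.014 + 15.999 = 124.143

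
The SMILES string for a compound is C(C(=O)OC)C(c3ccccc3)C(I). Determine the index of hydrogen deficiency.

Atom tally by fragment:
  CH3OOCCH2 → C:3 H:5 O:2
  CH(C6H5) → C:7 H:6
  CH2I → C:1 H:2 I:1
Element totals:
  C: 11
  H: 13
  I: 1
  O: 2
Molecular formula: C11H13IO2.
DoU = (2C + 2 + N − H − X) / 2 = (2·11 + 2 + 0 − 13 − 1) / 2 = 5.

5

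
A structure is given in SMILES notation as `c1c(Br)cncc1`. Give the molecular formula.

C5H4BrN

Atom tally by fragment:
  pyridine ring core → C:5 H:5 N:1
  (− 1 ring H displaced by substituents)
  + Br → Br:1
Element totals:
  C: 5
  H: 4
  Br: 1
  N: 1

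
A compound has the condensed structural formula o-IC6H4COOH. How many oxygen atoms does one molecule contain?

2

Atom tally by fragment:
  benzene ring core → C:6 H:6
  (− 2 ring H displaced by substituents)
  + I → I:1
  + COOH → C:1 H:1 O:2
Element totals:
  C: 7
  H: 5
  I: 1
  O: 2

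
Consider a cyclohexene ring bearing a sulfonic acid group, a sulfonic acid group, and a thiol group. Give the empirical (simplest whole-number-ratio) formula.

C6H10O6S3

Atom tally by fragment:
  cyclohexene ring core → C:6 H:10
  (− 3 ring H displaced by substituents)
  + SO3H → S:1 O:3 H:1
  + SO3H → S:1 O:3 H:1
  + SH → S:1 H:1
Element totals:
  C: 6
  H: 10
  O: 6
  S: 3
Molecular formula: C6H10O6S3.
gcd of subscripts (6, 10, 6, 3) = 1, so the empirical formula equals the molecular formula.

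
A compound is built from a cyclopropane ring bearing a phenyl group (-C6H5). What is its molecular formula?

C9H10

Atom tally by fragment:
  cyclopropane ring core → C:3 H:6
  (− 1 ring H displaced by substituents)
  + C6H5 → C:6 H:5
Element totals:
  C: 9
  H: 10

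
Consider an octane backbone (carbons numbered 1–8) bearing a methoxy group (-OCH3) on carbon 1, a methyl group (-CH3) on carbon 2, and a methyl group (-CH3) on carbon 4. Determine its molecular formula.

Atom tally by fragment:
  CH3OCH2 → C:2 H:5 O:1
  CH(CH3) → C:2 H:4
  CH2 → C:1 H:2
  CH(CH3) → C:2 H:4
  CH2 → C:1 H:2
  CH2 → C:1 H:2
  CH2 → C:1 H:2
  CH3 → C:1 H:3
Element totals:
  C: 11
  H: 24
  O: 1

C11H24O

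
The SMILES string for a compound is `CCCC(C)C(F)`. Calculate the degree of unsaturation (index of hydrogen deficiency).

Atom tally by fragment:
  CH3 → C:1 H:3
  CH2 → C:1 H:2
  CH2 → C:1 H:2
  CH(CH3) → C:2 H:4
  CH2F → C:1 H:2 F:1
Element totals:
  C: 6
  H: 13
  F: 1
Molecular formula: C6H13F.
DoU = (2C + 2 + N − H − X) / 2 = (2·6 + 2 + 0 − 13 − 1) / 2 = 0.

0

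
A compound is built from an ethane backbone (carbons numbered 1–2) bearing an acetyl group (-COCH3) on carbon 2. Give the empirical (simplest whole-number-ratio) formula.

Atom tally by fragment:
  CH3 → C:1 H:3
  CH2COCH3 → C:3 H:5 O:1
Element totals:
  C: 4
  H: 8
  O: 1
Molecular formula: C4H8O.
gcd of subscripts (4, 8, 1) = 1, so the empirical formula equals the molecular formula.

C4H8O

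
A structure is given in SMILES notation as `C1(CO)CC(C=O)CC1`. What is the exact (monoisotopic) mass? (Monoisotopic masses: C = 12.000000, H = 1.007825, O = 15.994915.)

128.0837

Atom tally by fragment:
  cyclopentane ring core → C:5 H:10
  (− 2 ring H displaced by substituents)
  + CH2OH → C:1 H:3 O:1
  + CHO → C:1 H:1 O:1
Element totals:
  C: 7
  H: 12
  O: 2
Molecular formula: C7H12O2.
  M = 7(12.0) + 12(1.007825) + 2(15.994915)
    = 84.000000 + 12.093900 + 31.989830 = 128.083730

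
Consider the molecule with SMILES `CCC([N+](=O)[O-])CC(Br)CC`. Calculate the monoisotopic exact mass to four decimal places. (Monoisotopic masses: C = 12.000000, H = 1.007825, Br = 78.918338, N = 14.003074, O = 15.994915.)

223.0208

Atom tally by fragment:
  CH3 → C:1 H:3
  CH2 → C:1 H:2
  CH(NO2) → C:1 H:1 N:1 O:2
  CH2 → C:1 H:2
  CH(Br) → C:1 H:1 Br:1
  CH2 → C:1 H:2
  CH3 → C:1 H:3
Element totals:
  C: 7
  H: 14
  Br: 1
  N: 1
  O: 2
Molecular formula: C7H14BrNO2.
  M = 7(12.0) + 14(1.007825) + 78.918338 + 14.003074 + 2(15.994915)
    = 84.000000 + 14.109550 + 78.918338 + 14.003074 + 31.989830 = 223.020792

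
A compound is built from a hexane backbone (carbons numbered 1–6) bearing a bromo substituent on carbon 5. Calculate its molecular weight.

Atom tally by fragment:
  CH3 → C:1 H:3
  CH2 → C:1 H:2
  CH2 → C:1 H:2
  CH2 → C:1 H:2
  CH(Br) → C:1 H:1 Br:1
  CH3 → C:1 H:3
Element totals:
  C: 6
  H: 13
  Br: 1
Molecular formula: C6H13Br.
  M = 6(12.011) + 13(1.008) + 79.904
    = 72.066 + 13.104 + 79.904 = 165.074

165.07 g/mol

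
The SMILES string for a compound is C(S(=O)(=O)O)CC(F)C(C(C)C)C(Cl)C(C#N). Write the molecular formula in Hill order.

Atom tally by fragment:
  HO3SCH2 → C:1 H:3 S:1 O:3
  CH2 → C:1 H:2
  CH(F) → C:1 H:1 F:1
  CH(CH(CH3)2) → C:4 H:8
  CH(Cl) → C:1 H:1 Cl:1
  CH2CN → C:2 H:2 N:1
Element totals:
  C: 10
  H: 17
  Cl: 1
  F: 1
  N: 1
  O: 3
  S: 1

C10H17ClFNO3S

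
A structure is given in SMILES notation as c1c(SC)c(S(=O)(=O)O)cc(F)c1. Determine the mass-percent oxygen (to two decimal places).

21.60%

Atom tally by fragment:
  benzene ring core → C:6 H:6
  (− 3 ring H displaced by substituents)
  + SCH3 → C:1 H:3 S:1
  + SO3H → S:1 O:3 H:1
  + F → F:1
Element totals:
  C: 7
  H: 7
  F: 1
  O: 3
  S: 2
Molecular formula: C7H7FO3S2.
Molar mass = 222.248 g/mol.
Mass from O: 3 × 15.999 = 47.997 g/mol.
%O = 47.997 / 222.248 × 100 = 21.60%.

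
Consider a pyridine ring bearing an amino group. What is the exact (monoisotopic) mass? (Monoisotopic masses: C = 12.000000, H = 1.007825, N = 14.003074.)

94.0531

Atom tally by fragment:
  pyridine ring core → C:5 H:5 N:1
  (− 1 ring H displaced by substituents)
  + NH2 → N:1 H:2
Element totals:
  C: 5
  H: 6
  N: 2
Molecular formula: C5H6N2.
  M = 5(12.0) + 6(1.007825) + 2(14.003074)
    = 60.000000 + 6.046950 + 28.006148 = 94.053098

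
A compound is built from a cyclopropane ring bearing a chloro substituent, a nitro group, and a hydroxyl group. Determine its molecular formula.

C3H4ClNO3

Atom tally by fragment:
  cyclopropane ring core → C:3 H:6
  (− 3 ring H displaced by substituents)
  + Cl → Cl:1
  + NO2 → N:1 O:2
  + OH → O:1 H:1
Element totals:
  C: 3
  H: 4
  Cl: 1
  N: 1
  O: 3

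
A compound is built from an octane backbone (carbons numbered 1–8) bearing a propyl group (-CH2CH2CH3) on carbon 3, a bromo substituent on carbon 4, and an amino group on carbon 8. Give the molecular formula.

C11H24BrN

Atom tally by fragment:
  CH3 → C:1 H:3
  CH2 → C:1 H:2
  CH(CH2CH2CH3) → C:4 H:8
  CH(Br) → C:1 H:1 Br:1
  CH2 → C:1 H:2
  CH2 → C:1 H:2
  CH2 → C:1 H:2
  CH2NH2 → C:1 H:4 N:1
Element totals:
  C: 11
  H: 24
  Br: 1
  N: 1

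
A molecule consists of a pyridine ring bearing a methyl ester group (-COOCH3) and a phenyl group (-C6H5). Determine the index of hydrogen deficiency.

Atom tally by fragment:
  pyridine ring core → C:5 H:5 N:1
  (− 2 ring H displaced by substituents)
  + COOCH3 → C:2 H:3 O:2
  + C6H5 → C:6 H:5
Element totals:
  C: 13
  H: 11
  N: 1
  O: 2
Molecular formula: C13H11NO2.
DoU = (2C + 2 + N − H − X) / 2 = (2·13 + 2 + 1 − 11 − 0) / 2 = 9.

9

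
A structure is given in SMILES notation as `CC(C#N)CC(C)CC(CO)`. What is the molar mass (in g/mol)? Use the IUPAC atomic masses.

Atom tally by fragment:
  CH3 → C:1 H:3
  CH(CN) → C:2 H:1 N:1
  CH2 → C:1 H:2
  CH(CH3) → C:2 H:4
  CH2 → C:1 H:2
  CH2CH2OH → C:2 H:5 O:1
Element totals:
  C: 9
  H: 17
  N: 1
  O: 1
Molecular formula: C9H17NO.
  M = 9(12.011) + 17(1.008) + 14.007 + 15.999
    = 108.099 + 17.136 + 14.007 + 15.999 = 155.241

155.24 g/mol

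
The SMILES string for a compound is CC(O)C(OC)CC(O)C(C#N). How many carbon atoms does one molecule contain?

8

Atom tally by fragment:
  CH3 → C:1 H:3
  CH(OH) → C:1 H:2 O:1
  CH(OCH3) → C:2 H:4 O:1
  CH2 → C:1 H:2
  CH(OH) → C:1 H:2 O:1
  CH2CN → C:2 H:2 N:1
Element totals:
  C: 8
  H: 15
  N: 1
  O: 3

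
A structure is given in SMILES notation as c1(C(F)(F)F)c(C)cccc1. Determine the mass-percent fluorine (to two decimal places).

35.59%

Atom tally by fragment:
  benzene ring core → C:6 H:6
  (− 2 ring H displaced by substituents)
  + CF3 → C:1 F:3
  + CH3 → C:1 H:3
Element totals:
  C: 8
  H: 7
  F: 3
Molecular formula: C8H7F3.
Molar mass = 160.138 g/mol.
Mass from F: 3 × 18.998 = 56.994 g/mol.
%F = 56.994 / 160.138 × 100 = 35.59%.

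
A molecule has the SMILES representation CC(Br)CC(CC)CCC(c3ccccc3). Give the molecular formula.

C15H23Br

Atom tally by fragment:
  CH3 → C:1 H:3
  CH(Br) → C:1 H:1 Br:1
  CH2 → C:1 H:2
  CH(C2H5) → C:3 H:6
  CH2 → C:1 H:2
  CH2 → C:1 H:2
  CH2C6H5 → C:7 H:7
Element totals:
  C: 15
  H: 23
  Br: 1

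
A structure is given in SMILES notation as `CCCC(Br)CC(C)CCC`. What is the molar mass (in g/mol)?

221.18 g/mol

Atom tally by fragment:
  CH3 → C:1 H:3
  CH2 → C:1 H:2
  CH2 → C:1 H:2
  CH(Br) → C:1 H:1 Br:1
  CH2 → C:1 H:2
  CH(CH3) → C:2 H:4
  CH2 → C:1 H:2
  CH2 → C:1 H:2
  CH3 → C:1 H:3
Element totals:
  C: 10
  H: 21
  Br: 1
Molecular formula: C10H21Br.
  M = 10(12.011) + 21(1.008) + 79.904
    = 120.110 + 21.168 + 79.904 = 221.182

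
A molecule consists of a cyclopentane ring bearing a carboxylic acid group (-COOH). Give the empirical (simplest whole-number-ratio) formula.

Atom tally by fragment:
  cyclopentane ring core → C:5 H:10
  (− 1 ring H displaced by substituents)
  + COOH → C:1 H:1 O:2
Element totals:
  C: 6
  H: 10
  O: 2
Molecular formula: C6H10O2.
gcd of subscripts = 2; dividing each by 2:
  C: 6/2 = 3
  H: 10/2 = 5
  O: 2/2 = 1

C3H5O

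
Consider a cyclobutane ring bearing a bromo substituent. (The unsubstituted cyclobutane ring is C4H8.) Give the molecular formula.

C4H7Br

Atom tally by fragment:
  cyclobutane ring core → C:4 H:8
  (− 1 ring H displaced by substituents)
  + Br → Br:1
Element totals:
  C: 4
  H: 7
  Br: 1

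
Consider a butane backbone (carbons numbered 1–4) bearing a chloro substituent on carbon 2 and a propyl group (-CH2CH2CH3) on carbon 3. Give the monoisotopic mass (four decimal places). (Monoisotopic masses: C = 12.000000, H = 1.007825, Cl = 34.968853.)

Atom tally by fragment:
  CH3 → C:1 H:3
  CH(Cl) → C:1 H:1 Cl:1
  CH(CH2CH2CH3) → C:4 H:8
  CH3 → C:1 H:3
Element totals:
  C: 7
  H: 15
  Cl: 1
Molecular formula: C7H15Cl.
  M = 7(12.0) + 15(1.007825) + 34.968853
    = 84.000000 + 15.117375 + 34.968853 = 134.086228

134.0862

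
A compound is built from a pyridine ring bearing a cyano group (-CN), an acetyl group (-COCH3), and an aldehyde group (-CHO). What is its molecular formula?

Atom tally by fragment:
  pyridine ring core → C:5 H:5 N:1
  (− 3 ring H displaced by substituents)
  + CN → C:1 N:1
  + COCH3 → C:2 H:3 O:1
  + CHO → C:1 H:1 O:1
Element totals:
  C: 9
  H: 6
  N: 2
  O: 2

C9H6N2O2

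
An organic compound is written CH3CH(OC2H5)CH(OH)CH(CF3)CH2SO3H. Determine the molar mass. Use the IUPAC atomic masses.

Element totals:
  C: 8
  H: 15
  F: 3
  O: 5
  S: 1
Molecular formula: C8H15F3O5S.
  M = 8(12.011) + 15(1.008) + 3(18.998) + 5(15.999) + 32.06
    = 96.088 + 15.120 + 56.994 + 79.995 + 32.060 = 280.257

280.26 g/mol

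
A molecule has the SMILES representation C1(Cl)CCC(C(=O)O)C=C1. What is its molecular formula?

C7H9ClO2

Atom tally by fragment:
  cyclohexene ring core → C:6 H:10
  (− 2 ring H displaced by substituents)
  + Cl → Cl:1
  + COOH → C:1 H:1 O:2
Element totals:
  C: 7
  H: 9
  Cl: 1
  O: 2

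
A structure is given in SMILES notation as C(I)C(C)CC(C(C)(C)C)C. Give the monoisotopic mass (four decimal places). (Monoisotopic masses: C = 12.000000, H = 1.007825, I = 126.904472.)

Atom tally by fragment:
  ICH2 → C:1 H:2 I:1
  CH(CH3) → C:2 H:4
  CH2 → C:1 H:2
  CH(C(CH3)3) → C:5 H:10
  CH3 → C:1 H:3
Element totals:
  C: 10
  H: 21
  I: 1
Molecular formula: C10H21I.
  M = 10(12.0) + 21(1.007825) + 126.904472
    = 120.000000 + 21.164325 + 126.904472 = 268.068797

268.0688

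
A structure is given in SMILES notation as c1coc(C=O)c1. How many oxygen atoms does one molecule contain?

Atom tally by fragment:
  furan ring core → C:4 H:4 O:1
  (− 1 ring H displaced by substituents)
  + CHO → C:1 H:1 O:1
Element totals:
  C: 5
  H: 4
  O: 2

2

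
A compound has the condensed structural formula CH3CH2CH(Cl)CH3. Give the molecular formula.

Element totals:
  C: 4
  H: 9
  Cl: 1

C4H9Cl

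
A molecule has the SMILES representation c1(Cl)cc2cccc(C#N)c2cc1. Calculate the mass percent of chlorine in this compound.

18.89%

Atom tally by fragment:
  naphthalene ring system core → C:10 H:8
  (− 2 ring H displaced by substituents)
  + Cl → Cl:1
  + CN → C:1 N:1
Element totals:
  C: 11
  H: 6
  Cl: 1
  N: 1
Molecular formula: C11H6ClN.
Molar mass = 187.626 g/mol.
Mass from Cl: 1 × 35.45 = 35.450 g/mol.
%Cl = 35.450 / 187.626 × 100 = 18.89%.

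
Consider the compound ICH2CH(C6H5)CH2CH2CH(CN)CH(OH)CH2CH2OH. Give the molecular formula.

C15H20INO2

Element totals:
  C: 15
  H: 20
  I: 1
  N: 1
  O: 2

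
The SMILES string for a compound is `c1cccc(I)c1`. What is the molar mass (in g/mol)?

Atom tally by fragment:
  benzene ring core → C:6 H:6
  (− 1 ring H displaced by substituents)
  + I → I:1
Element totals:
  C: 6
  H: 5
  I: 1
Molecular formula: C6H5I.
  M = 6(12.011) + 5(1.008) + 126.904
    = 72.066 + 5.040 + 126.904 = 204.010

204.01 g/mol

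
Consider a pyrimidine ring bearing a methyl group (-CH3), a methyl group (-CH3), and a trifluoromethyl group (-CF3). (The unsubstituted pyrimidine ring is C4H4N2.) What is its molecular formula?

Atom tally by fragment:
  pyrimidine ring core → C:4 H:4 N:2
  (− 3 ring H displaced by substituents)
  + CH3 → C:1 H:3
  + CH3 → C:1 H:3
  + CF3 → C:1 F:3
Element totals:
  C: 7
  H: 7
  F: 3
  N: 2

C7H7F3N2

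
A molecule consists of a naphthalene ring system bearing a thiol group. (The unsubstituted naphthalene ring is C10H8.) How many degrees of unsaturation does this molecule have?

Atom tally by fragment:
  naphthalene ring system core → C:10 H:8
  (− 1 ring H displaced by substituents)
  + SH → S:1 H:1
Element totals:
  C: 10
  H: 8
  S: 1
Molecular formula: C10H8S.
DoU = (2C + 2 + N − H − X) / 2 = (2·10 + 2 + 0 − 8 − 0) / 2 = 7.

7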